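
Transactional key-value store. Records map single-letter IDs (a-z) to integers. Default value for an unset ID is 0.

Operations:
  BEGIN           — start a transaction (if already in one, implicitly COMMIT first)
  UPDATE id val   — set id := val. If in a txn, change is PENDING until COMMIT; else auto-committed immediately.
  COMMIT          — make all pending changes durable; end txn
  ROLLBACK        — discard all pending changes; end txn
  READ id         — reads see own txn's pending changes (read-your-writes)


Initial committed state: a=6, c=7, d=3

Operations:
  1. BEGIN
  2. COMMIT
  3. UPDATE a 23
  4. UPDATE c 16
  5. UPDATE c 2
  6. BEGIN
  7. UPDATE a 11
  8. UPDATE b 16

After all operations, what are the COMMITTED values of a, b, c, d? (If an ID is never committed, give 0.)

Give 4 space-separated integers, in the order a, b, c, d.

Answer: 23 0 2 3

Derivation:
Initial committed: {a=6, c=7, d=3}
Op 1: BEGIN: in_txn=True, pending={}
Op 2: COMMIT: merged [] into committed; committed now {a=6, c=7, d=3}
Op 3: UPDATE a=23 (auto-commit; committed a=23)
Op 4: UPDATE c=16 (auto-commit; committed c=16)
Op 5: UPDATE c=2 (auto-commit; committed c=2)
Op 6: BEGIN: in_txn=True, pending={}
Op 7: UPDATE a=11 (pending; pending now {a=11})
Op 8: UPDATE b=16 (pending; pending now {a=11, b=16})
Final committed: {a=23, c=2, d=3}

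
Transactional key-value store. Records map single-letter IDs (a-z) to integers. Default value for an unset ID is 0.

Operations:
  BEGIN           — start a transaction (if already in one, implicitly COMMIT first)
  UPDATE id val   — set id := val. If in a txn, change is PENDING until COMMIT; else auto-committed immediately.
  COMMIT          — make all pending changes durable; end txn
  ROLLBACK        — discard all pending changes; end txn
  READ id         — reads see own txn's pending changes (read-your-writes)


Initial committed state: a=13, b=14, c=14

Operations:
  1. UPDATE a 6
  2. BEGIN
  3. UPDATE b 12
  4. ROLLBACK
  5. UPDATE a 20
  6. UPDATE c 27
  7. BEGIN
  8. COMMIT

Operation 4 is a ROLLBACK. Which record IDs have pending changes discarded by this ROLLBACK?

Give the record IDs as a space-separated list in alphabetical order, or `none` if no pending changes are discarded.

Answer: b

Derivation:
Initial committed: {a=13, b=14, c=14}
Op 1: UPDATE a=6 (auto-commit; committed a=6)
Op 2: BEGIN: in_txn=True, pending={}
Op 3: UPDATE b=12 (pending; pending now {b=12})
Op 4: ROLLBACK: discarded pending ['b']; in_txn=False
Op 5: UPDATE a=20 (auto-commit; committed a=20)
Op 6: UPDATE c=27 (auto-commit; committed c=27)
Op 7: BEGIN: in_txn=True, pending={}
Op 8: COMMIT: merged [] into committed; committed now {a=20, b=14, c=27}
ROLLBACK at op 4 discards: ['b']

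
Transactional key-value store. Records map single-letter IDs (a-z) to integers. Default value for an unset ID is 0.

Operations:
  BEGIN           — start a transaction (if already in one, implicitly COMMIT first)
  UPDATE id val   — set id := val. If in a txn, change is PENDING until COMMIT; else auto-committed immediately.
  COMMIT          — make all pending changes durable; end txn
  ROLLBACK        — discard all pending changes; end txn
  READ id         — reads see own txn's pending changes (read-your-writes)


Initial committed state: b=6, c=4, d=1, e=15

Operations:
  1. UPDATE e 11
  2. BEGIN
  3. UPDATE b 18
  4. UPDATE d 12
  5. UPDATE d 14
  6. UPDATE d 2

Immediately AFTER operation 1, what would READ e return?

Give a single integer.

Answer: 11

Derivation:
Initial committed: {b=6, c=4, d=1, e=15}
Op 1: UPDATE e=11 (auto-commit; committed e=11)
After op 1: visible(e) = 11 (pending={}, committed={b=6, c=4, d=1, e=11})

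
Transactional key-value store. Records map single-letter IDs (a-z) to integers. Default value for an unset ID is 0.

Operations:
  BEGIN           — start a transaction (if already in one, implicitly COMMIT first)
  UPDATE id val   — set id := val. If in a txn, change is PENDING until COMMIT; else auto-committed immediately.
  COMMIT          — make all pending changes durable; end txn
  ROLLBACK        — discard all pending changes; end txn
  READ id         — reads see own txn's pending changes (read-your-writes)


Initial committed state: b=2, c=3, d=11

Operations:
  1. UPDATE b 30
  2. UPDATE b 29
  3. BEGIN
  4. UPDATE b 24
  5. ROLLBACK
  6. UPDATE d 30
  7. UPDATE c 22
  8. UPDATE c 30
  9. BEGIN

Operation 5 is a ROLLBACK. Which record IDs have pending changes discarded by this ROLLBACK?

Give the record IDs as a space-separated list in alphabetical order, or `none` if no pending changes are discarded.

Initial committed: {b=2, c=3, d=11}
Op 1: UPDATE b=30 (auto-commit; committed b=30)
Op 2: UPDATE b=29 (auto-commit; committed b=29)
Op 3: BEGIN: in_txn=True, pending={}
Op 4: UPDATE b=24 (pending; pending now {b=24})
Op 5: ROLLBACK: discarded pending ['b']; in_txn=False
Op 6: UPDATE d=30 (auto-commit; committed d=30)
Op 7: UPDATE c=22 (auto-commit; committed c=22)
Op 8: UPDATE c=30 (auto-commit; committed c=30)
Op 9: BEGIN: in_txn=True, pending={}
ROLLBACK at op 5 discards: ['b']

Answer: b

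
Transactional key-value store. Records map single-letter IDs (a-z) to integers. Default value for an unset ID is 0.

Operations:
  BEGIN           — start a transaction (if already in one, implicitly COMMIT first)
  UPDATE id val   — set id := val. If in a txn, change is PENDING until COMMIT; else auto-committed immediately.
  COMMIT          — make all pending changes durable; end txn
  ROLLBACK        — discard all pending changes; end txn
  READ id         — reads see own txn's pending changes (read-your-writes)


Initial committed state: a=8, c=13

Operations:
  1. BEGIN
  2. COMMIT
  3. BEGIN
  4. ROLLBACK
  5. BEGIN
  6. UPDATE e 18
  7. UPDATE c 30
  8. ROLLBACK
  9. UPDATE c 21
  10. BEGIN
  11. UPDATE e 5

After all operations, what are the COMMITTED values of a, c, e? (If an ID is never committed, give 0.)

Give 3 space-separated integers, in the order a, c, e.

Initial committed: {a=8, c=13}
Op 1: BEGIN: in_txn=True, pending={}
Op 2: COMMIT: merged [] into committed; committed now {a=8, c=13}
Op 3: BEGIN: in_txn=True, pending={}
Op 4: ROLLBACK: discarded pending []; in_txn=False
Op 5: BEGIN: in_txn=True, pending={}
Op 6: UPDATE e=18 (pending; pending now {e=18})
Op 7: UPDATE c=30 (pending; pending now {c=30, e=18})
Op 8: ROLLBACK: discarded pending ['c', 'e']; in_txn=False
Op 9: UPDATE c=21 (auto-commit; committed c=21)
Op 10: BEGIN: in_txn=True, pending={}
Op 11: UPDATE e=5 (pending; pending now {e=5})
Final committed: {a=8, c=21}

Answer: 8 21 0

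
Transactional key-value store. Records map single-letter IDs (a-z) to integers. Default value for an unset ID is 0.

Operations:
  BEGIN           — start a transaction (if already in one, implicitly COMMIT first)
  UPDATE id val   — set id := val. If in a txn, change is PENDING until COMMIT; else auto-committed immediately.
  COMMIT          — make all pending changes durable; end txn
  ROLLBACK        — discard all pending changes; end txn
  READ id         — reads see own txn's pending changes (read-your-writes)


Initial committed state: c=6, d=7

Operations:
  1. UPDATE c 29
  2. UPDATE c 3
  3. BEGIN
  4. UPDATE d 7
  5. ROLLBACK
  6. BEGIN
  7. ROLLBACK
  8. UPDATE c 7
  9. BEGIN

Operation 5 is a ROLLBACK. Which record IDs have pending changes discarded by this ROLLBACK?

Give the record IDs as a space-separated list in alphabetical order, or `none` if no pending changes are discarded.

Answer: d

Derivation:
Initial committed: {c=6, d=7}
Op 1: UPDATE c=29 (auto-commit; committed c=29)
Op 2: UPDATE c=3 (auto-commit; committed c=3)
Op 3: BEGIN: in_txn=True, pending={}
Op 4: UPDATE d=7 (pending; pending now {d=7})
Op 5: ROLLBACK: discarded pending ['d']; in_txn=False
Op 6: BEGIN: in_txn=True, pending={}
Op 7: ROLLBACK: discarded pending []; in_txn=False
Op 8: UPDATE c=7 (auto-commit; committed c=7)
Op 9: BEGIN: in_txn=True, pending={}
ROLLBACK at op 5 discards: ['d']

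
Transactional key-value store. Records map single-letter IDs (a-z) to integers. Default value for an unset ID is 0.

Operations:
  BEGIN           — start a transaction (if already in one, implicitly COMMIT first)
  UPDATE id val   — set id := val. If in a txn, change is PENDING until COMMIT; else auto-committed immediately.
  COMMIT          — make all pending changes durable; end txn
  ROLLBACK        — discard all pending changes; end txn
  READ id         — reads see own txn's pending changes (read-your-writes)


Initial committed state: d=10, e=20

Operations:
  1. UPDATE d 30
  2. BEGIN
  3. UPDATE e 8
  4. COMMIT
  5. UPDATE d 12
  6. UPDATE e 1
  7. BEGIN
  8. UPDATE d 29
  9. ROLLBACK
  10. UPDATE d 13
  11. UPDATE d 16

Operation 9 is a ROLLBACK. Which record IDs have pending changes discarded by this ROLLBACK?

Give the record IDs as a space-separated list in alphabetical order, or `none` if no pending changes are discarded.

Answer: d

Derivation:
Initial committed: {d=10, e=20}
Op 1: UPDATE d=30 (auto-commit; committed d=30)
Op 2: BEGIN: in_txn=True, pending={}
Op 3: UPDATE e=8 (pending; pending now {e=8})
Op 4: COMMIT: merged ['e'] into committed; committed now {d=30, e=8}
Op 5: UPDATE d=12 (auto-commit; committed d=12)
Op 6: UPDATE e=1 (auto-commit; committed e=1)
Op 7: BEGIN: in_txn=True, pending={}
Op 8: UPDATE d=29 (pending; pending now {d=29})
Op 9: ROLLBACK: discarded pending ['d']; in_txn=False
Op 10: UPDATE d=13 (auto-commit; committed d=13)
Op 11: UPDATE d=16 (auto-commit; committed d=16)
ROLLBACK at op 9 discards: ['d']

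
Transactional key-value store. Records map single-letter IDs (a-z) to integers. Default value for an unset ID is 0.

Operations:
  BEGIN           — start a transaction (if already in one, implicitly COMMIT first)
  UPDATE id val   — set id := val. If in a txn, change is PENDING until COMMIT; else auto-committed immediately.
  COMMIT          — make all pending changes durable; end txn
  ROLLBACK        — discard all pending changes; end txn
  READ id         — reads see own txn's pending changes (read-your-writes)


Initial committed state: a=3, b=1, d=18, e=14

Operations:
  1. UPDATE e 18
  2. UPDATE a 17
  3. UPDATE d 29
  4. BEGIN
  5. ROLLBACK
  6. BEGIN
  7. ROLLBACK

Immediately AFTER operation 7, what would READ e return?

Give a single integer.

Initial committed: {a=3, b=1, d=18, e=14}
Op 1: UPDATE e=18 (auto-commit; committed e=18)
Op 2: UPDATE a=17 (auto-commit; committed a=17)
Op 3: UPDATE d=29 (auto-commit; committed d=29)
Op 4: BEGIN: in_txn=True, pending={}
Op 5: ROLLBACK: discarded pending []; in_txn=False
Op 6: BEGIN: in_txn=True, pending={}
Op 7: ROLLBACK: discarded pending []; in_txn=False
After op 7: visible(e) = 18 (pending={}, committed={a=17, b=1, d=29, e=18})

Answer: 18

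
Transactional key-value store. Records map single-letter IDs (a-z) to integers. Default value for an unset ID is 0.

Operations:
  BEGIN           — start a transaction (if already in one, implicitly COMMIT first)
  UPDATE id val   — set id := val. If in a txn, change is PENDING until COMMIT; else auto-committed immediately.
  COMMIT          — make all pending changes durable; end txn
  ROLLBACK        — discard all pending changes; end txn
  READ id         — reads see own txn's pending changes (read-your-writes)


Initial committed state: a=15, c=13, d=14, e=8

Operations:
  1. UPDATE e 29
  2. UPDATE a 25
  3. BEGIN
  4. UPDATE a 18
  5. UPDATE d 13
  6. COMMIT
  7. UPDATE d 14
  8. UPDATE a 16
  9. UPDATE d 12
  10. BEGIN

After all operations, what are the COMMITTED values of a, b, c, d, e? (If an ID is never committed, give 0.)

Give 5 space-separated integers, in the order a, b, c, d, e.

Answer: 16 0 13 12 29

Derivation:
Initial committed: {a=15, c=13, d=14, e=8}
Op 1: UPDATE e=29 (auto-commit; committed e=29)
Op 2: UPDATE a=25 (auto-commit; committed a=25)
Op 3: BEGIN: in_txn=True, pending={}
Op 4: UPDATE a=18 (pending; pending now {a=18})
Op 5: UPDATE d=13 (pending; pending now {a=18, d=13})
Op 6: COMMIT: merged ['a', 'd'] into committed; committed now {a=18, c=13, d=13, e=29}
Op 7: UPDATE d=14 (auto-commit; committed d=14)
Op 8: UPDATE a=16 (auto-commit; committed a=16)
Op 9: UPDATE d=12 (auto-commit; committed d=12)
Op 10: BEGIN: in_txn=True, pending={}
Final committed: {a=16, c=13, d=12, e=29}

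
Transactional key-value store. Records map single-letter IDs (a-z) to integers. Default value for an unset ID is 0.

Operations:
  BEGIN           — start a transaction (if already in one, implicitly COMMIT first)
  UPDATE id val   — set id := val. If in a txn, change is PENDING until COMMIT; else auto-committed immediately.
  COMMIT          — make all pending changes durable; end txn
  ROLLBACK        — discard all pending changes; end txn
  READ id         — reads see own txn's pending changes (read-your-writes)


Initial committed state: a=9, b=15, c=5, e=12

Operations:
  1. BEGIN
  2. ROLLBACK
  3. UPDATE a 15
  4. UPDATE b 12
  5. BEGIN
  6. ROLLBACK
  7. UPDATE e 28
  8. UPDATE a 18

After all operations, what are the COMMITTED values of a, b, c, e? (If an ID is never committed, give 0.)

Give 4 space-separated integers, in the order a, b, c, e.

Initial committed: {a=9, b=15, c=5, e=12}
Op 1: BEGIN: in_txn=True, pending={}
Op 2: ROLLBACK: discarded pending []; in_txn=False
Op 3: UPDATE a=15 (auto-commit; committed a=15)
Op 4: UPDATE b=12 (auto-commit; committed b=12)
Op 5: BEGIN: in_txn=True, pending={}
Op 6: ROLLBACK: discarded pending []; in_txn=False
Op 7: UPDATE e=28 (auto-commit; committed e=28)
Op 8: UPDATE a=18 (auto-commit; committed a=18)
Final committed: {a=18, b=12, c=5, e=28}

Answer: 18 12 5 28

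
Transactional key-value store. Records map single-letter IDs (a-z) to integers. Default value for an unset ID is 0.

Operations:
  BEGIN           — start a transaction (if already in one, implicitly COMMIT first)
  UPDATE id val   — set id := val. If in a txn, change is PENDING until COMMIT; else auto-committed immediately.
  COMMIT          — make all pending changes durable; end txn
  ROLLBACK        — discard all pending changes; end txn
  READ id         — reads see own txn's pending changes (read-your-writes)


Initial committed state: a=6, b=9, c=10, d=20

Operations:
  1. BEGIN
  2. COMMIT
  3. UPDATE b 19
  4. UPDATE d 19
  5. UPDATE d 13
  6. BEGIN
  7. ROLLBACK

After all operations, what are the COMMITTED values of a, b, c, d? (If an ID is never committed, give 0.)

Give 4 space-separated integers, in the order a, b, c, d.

Initial committed: {a=6, b=9, c=10, d=20}
Op 1: BEGIN: in_txn=True, pending={}
Op 2: COMMIT: merged [] into committed; committed now {a=6, b=9, c=10, d=20}
Op 3: UPDATE b=19 (auto-commit; committed b=19)
Op 4: UPDATE d=19 (auto-commit; committed d=19)
Op 5: UPDATE d=13 (auto-commit; committed d=13)
Op 6: BEGIN: in_txn=True, pending={}
Op 7: ROLLBACK: discarded pending []; in_txn=False
Final committed: {a=6, b=19, c=10, d=13}

Answer: 6 19 10 13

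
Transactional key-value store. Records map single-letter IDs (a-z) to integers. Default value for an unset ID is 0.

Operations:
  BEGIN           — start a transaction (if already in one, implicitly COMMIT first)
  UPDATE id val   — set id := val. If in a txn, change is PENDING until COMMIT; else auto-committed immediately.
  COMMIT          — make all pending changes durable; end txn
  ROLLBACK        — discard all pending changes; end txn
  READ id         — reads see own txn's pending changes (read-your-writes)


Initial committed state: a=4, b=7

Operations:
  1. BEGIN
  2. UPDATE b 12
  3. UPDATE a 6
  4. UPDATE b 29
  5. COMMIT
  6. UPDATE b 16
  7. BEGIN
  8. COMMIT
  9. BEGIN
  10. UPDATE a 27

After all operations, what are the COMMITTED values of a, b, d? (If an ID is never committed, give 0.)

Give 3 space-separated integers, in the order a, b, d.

Answer: 6 16 0

Derivation:
Initial committed: {a=4, b=7}
Op 1: BEGIN: in_txn=True, pending={}
Op 2: UPDATE b=12 (pending; pending now {b=12})
Op 3: UPDATE a=6 (pending; pending now {a=6, b=12})
Op 4: UPDATE b=29 (pending; pending now {a=6, b=29})
Op 5: COMMIT: merged ['a', 'b'] into committed; committed now {a=6, b=29}
Op 6: UPDATE b=16 (auto-commit; committed b=16)
Op 7: BEGIN: in_txn=True, pending={}
Op 8: COMMIT: merged [] into committed; committed now {a=6, b=16}
Op 9: BEGIN: in_txn=True, pending={}
Op 10: UPDATE a=27 (pending; pending now {a=27})
Final committed: {a=6, b=16}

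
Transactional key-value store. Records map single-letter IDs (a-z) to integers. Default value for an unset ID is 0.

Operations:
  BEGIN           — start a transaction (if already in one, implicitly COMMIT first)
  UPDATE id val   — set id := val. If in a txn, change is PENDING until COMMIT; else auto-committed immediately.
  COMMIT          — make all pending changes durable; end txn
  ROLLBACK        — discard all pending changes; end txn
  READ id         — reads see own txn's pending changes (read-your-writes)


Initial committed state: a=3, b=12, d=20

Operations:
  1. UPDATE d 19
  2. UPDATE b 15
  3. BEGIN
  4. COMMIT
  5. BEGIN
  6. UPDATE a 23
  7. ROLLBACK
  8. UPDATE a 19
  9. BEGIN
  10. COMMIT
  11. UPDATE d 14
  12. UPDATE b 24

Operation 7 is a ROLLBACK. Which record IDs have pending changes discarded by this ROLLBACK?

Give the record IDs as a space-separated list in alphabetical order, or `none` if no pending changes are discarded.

Initial committed: {a=3, b=12, d=20}
Op 1: UPDATE d=19 (auto-commit; committed d=19)
Op 2: UPDATE b=15 (auto-commit; committed b=15)
Op 3: BEGIN: in_txn=True, pending={}
Op 4: COMMIT: merged [] into committed; committed now {a=3, b=15, d=19}
Op 5: BEGIN: in_txn=True, pending={}
Op 6: UPDATE a=23 (pending; pending now {a=23})
Op 7: ROLLBACK: discarded pending ['a']; in_txn=False
Op 8: UPDATE a=19 (auto-commit; committed a=19)
Op 9: BEGIN: in_txn=True, pending={}
Op 10: COMMIT: merged [] into committed; committed now {a=19, b=15, d=19}
Op 11: UPDATE d=14 (auto-commit; committed d=14)
Op 12: UPDATE b=24 (auto-commit; committed b=24)
ROLLBACK at op 7 discards: ['a']

Answer: a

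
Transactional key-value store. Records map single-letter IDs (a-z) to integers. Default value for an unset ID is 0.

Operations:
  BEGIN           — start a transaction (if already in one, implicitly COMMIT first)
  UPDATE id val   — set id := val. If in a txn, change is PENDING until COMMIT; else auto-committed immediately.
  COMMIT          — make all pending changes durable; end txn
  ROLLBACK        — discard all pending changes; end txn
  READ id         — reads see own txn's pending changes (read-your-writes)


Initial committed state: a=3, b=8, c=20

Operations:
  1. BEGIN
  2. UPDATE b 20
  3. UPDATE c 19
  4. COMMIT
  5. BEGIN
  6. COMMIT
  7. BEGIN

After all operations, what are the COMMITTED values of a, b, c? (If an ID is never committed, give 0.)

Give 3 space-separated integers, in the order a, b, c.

Answer: 3 20 19

Derivation:
Initial committed: {a=3, b=8, c=20}
Op 1: BEGIN: in_txn=True, pending={}
Op 2: UPDATE b=20 (pending; pending now {b=20})
Op 3: UPDATE c=19 (pending; pending now {b=20, c=19})
Op 4: COMMIT: merged ['b', 'c'] into committed; committed now {a=3, b=20, c=19}
Op 5: BEGIN: in_txn=True, pending={}
Op 6: COMMIT: merged [] into committed; committed now {a=3, b=20, c=19}
Op 7: BEGIN: in_txn=True, pending={}
Final committed: {a=3, b=20, c=19}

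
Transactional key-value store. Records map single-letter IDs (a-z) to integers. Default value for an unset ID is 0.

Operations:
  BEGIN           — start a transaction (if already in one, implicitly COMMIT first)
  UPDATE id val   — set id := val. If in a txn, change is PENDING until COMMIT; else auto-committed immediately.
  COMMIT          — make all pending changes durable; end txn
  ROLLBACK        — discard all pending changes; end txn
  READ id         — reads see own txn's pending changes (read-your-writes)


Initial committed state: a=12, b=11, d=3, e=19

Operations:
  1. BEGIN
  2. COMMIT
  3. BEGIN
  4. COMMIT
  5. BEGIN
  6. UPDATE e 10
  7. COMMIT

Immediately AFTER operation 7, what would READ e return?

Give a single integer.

Initial committed: {a=12, b=11, d=3, e=19}
Op 1: BEGIN: in_txn=True, pending={}
Op 2: COMMIT: merged [] into committed; committed now {a=12, b=11, d=3, e=19}
Op 3: BEGIN: in_txn=True, pending={}
Op 4: COMMIT: merged [] into committed; committed now {a=12, b=11, d=3, e=19}
Op 5: BEGIN: in_txn=True, pending={}
Op 6: UPDATE e=10 (pending; pending now {e=10})
Op 7: COMMIT: merged ['e'] into committed; committed now {a=12, b=11, d=3, e=10}
After op 7: visible(e) = 10 (pending={}, committed={a=12, b=11, d=3, e=10})

Answer: 10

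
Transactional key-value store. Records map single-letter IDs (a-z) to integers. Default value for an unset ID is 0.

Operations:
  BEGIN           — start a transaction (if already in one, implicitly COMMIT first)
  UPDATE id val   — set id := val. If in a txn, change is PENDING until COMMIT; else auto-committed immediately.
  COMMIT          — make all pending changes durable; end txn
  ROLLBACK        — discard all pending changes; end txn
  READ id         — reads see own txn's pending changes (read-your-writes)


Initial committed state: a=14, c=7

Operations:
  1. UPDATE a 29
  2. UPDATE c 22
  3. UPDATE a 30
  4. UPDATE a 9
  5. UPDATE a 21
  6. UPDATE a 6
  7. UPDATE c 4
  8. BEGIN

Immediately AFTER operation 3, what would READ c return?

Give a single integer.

Answer: 22

Derivation:
Initial committed: {a=14, c=7}
Op 1: UPDATE a=29 (auto-commit; committed a=29)
Op 2: UPDATE c=22 (auto-commit; committed c=22)
Op 3: UPDATE a=30 (auto-commit; committed a=30)
After op 3: visible(c) = 22 (pending={}, committed={a=30, c=22})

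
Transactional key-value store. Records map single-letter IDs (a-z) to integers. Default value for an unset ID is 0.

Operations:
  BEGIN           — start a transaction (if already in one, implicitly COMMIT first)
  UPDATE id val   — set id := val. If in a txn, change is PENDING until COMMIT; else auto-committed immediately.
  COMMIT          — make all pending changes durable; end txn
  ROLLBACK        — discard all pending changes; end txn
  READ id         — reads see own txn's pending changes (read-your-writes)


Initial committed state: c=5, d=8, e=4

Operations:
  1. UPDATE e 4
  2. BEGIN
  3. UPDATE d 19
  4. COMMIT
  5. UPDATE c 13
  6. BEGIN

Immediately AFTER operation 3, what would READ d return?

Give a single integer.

Initial committed: {c=5, d=8, e=4}
Op 1: UPDATE e=4 (auto-commit; committed e=4)
Op 2: BEGIN: in_txn=True, pending={}
Op 3: UPDATE d=19 (pending; pending now {d=19})
After op 3: visible(d) = 19 (pending={d=19}, committed={c=5, d=8, e=4})

Answer: 19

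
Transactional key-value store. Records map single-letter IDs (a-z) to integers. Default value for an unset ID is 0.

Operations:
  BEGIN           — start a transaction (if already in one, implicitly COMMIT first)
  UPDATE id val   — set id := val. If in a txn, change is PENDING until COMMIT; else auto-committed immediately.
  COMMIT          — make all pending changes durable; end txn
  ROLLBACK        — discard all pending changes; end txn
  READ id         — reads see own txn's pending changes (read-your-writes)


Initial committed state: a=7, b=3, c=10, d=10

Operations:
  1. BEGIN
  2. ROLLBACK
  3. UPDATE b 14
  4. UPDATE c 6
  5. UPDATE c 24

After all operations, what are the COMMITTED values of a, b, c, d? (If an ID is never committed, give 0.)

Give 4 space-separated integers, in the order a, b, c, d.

Answer: 7 14 24 10

Derivation:
Initial committed: {a=7, b=3, c=10, d=10}
Op 1: BEGIN: in_txn=True, pending={}
Op 2: ROLLBACK: discarded pending []; in_txn=False
Op 3: UPDATE b=14 (auto-commit; committed b=14)
Op 4: UPDATE c=6 (auto-commit; committed c=6)
Op 5: UPDATE c=24 (auto-commit; committed c=24)
Final committed: {a=7, b=14, c=24, d=10}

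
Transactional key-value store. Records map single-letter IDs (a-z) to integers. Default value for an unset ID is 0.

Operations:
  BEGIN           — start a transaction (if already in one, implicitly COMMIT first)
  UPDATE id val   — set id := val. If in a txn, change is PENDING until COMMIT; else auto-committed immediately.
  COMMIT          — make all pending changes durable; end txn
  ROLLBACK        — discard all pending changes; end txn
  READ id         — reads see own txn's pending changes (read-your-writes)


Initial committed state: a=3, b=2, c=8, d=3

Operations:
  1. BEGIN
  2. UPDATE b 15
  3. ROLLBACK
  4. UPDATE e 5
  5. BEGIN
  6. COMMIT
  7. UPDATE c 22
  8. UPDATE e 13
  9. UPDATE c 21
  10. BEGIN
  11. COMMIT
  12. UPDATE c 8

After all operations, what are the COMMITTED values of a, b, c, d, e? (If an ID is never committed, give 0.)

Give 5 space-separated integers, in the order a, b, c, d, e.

Initial committed: {a=3, b=2, c=8, d=3}
Op 1: BEGIN: in_txn=True, pending={}
Op 2: UPDATE b=15 (pending; pending now {b=15})
Op 3: ROLLBACK: discarded pending ['b']; in_txn=False
Op 4: UPDATE e=5 (auto-commit; committed e=5)
Op 5: BEGIN: in_txn=True, pending={}
Op 6: COMMIT: merged [] into committed; committed now {a=3, b=2, c=8, d=3, e=5}
Op 7: UPDATE c=22 (auto-commit; committed c=22)
Op 8: UPDATE e=13 (auto-commit; committed e=13)
Op 9: UPDATE c=21 (auto-commit; committed c=21)
Op 10: BEGIN: in_txn=True, pending={}
Op 11: COMMIT: merged [] into committed; committed now {a=3, b=2, c=21, d=3, e=13}
Op 12: UPDATE c=8 (auto-commit; committed c=8)
Final committed: {a=3, b=2, c=8, d=3, e=13}

Answer: 3 2 8 3 13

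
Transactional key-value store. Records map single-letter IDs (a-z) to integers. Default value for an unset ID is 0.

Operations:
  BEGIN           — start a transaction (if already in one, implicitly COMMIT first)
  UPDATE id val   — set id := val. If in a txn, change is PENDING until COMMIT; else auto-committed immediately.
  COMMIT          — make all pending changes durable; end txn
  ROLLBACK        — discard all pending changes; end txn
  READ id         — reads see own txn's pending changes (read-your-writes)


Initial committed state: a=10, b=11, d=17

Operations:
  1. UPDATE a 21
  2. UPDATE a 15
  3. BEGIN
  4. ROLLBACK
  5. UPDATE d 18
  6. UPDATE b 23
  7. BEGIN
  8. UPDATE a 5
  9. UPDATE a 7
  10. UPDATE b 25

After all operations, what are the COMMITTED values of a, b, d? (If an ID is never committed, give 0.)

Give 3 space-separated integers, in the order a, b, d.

Initial committed: {a=10, b=11, d=17}
Op 1: UPDATE a=21 (auto-commit; committed a=21)
Op 2: UPDATE a=15 (auto-commit; committed a=15)
Op 3: BEGIN: in_txn=True, pending={}
Op 4: ROLLBACK: discarded pending []; in_txn=False
Op 5: UPDATE d=18 (auto-commit; committed d=18)
Op 6: UPDATE b=23 (auto-commit; committed b=23)
Op 7: BEGIN: in_txn=True, pending={}
Op 8: UPDATE a=5 (pending; pending now {a=5})
Op 9: UPDATE a=7 (pending; pending now {a=7})
Op 10: UPDATE b=25 (pending; pending now {a=7, b=25})
Final committed: {a=15, b=23, d=18}

Answer: 15 23 18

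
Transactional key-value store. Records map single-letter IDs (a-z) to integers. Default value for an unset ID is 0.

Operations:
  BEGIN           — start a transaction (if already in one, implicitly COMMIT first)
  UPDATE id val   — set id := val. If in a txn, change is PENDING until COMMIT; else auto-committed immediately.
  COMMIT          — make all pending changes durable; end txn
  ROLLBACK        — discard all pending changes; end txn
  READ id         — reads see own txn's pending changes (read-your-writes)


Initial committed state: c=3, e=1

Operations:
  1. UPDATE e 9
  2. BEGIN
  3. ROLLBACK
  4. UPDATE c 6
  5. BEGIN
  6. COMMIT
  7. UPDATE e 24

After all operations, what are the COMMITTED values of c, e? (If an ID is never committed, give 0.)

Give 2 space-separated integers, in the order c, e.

Initial committed: {c=3, e=1}
Op 1: UPDATE e=9 (auto-commit; committed e=9)
Op 2: BEGIN: in_txn=True, pending={}
Op 3: ROLLBACK: discarded pending []; in_txn=False
Op 4: UPDATE c=6 (auto-commit; committed c=6)
Op 5: BEGIN: in_txn=True, pending={}
Op 6: COMMIT: merged [] into committed; committed now {c=6, e=9}
Op 7: UPDATE e=24 (auto-commit; committed e=24)
Final committed: {c=6, e=24}

Answer: 6 24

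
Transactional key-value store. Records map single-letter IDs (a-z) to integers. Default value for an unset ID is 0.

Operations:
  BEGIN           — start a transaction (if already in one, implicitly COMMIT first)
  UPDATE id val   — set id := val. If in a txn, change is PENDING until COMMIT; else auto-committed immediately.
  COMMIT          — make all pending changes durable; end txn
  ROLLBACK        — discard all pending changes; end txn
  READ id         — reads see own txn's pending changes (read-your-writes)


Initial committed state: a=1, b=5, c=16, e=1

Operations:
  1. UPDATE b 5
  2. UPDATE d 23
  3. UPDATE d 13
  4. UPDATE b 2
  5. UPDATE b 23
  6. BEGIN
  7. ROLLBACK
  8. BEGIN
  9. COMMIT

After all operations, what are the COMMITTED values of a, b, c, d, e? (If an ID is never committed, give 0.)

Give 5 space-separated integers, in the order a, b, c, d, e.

Answer: 1 23 16 13 1

Derivation:
Initial committed: {a=1, b=5, c=16, e=1}
Op 1: UPDATE b=5 (auto-commit; committed b=5)
Op 2: UPDATE d=23 (auto-commit; committed d=23)
Op 3: UPDATE d=13 (auto-commit; committed d=13)
Op 4: UPDATE b=2 (auto-commit; committed b=2)
Op 5: UPDATE b=23 (auto-commit; committed b=23)
Op 6: BEGIN: in_txn=True, pending={}
Op 7: ROLLBACK: discarded pending []; in_txn=False
Op 8: BEGIN: in_txn=True, pending={}
Op 9: COMMIT: merged [] into committed; committed now {a=1, b=23, c=16, d=13, e=1}
Final committed: {a=1, b=23, c=16, d=13, e=1}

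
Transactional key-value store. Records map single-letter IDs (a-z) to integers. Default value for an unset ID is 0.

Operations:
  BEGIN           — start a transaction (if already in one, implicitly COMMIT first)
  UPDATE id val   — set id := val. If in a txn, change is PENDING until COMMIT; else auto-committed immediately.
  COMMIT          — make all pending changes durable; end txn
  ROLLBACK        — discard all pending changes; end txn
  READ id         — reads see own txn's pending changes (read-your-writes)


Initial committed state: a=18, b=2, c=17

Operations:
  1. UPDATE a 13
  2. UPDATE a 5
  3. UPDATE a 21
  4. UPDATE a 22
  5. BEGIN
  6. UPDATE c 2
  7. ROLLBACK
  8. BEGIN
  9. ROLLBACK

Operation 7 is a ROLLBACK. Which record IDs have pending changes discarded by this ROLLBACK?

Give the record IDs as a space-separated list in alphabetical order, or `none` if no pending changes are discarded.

Answer: c

Derivation:
Initial committed: {a=18, b=2, c=17}
Op 1: UPDATE a=13 (auto-commit; committed a=13)
Op 2: UPDATE a=5 (auto-commit; committed a=5)
Op 3: UPDATE a=21 (auto-commit; committed a=21)
Op 4: UPDATE a=22 (auto-commit; committed a=22)
Op 5: BEGIN: in_txn=True, pending={}
Op 6: UPDATE c=2 (pending; pending now {c=2})
Op 7: ROLLBACK: discarded pending ['c']; in_txn=False
Op 8: BEGIN: in_txn=True, pending={}
Op 9: ROLLBACK: discarded pending []; in_txn=False
ROLLBACK at op 7 discards: ['c']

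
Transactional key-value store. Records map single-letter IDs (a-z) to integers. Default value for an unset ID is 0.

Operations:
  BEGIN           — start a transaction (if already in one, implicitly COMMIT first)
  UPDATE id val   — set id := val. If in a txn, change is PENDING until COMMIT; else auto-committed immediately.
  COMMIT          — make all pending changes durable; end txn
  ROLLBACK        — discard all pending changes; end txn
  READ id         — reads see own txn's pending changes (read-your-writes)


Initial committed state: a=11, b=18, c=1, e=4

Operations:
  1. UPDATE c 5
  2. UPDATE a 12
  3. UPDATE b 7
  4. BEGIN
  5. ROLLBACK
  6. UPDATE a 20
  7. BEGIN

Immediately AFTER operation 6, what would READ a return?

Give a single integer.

Answer: 20

Derivation:
Initial committed: {a=11, b=18, c=1, e=4}
Op 1: UPDATE c=5 (auto-commit; committed c=5)
Op 2: UPDATE a=12 (auto-commit; committed a=12)
Op 3: UPDATE b=7 (auto-commit; committed b=7)
Op 4: BEGIN: in_txn=True, pending={}
Op 5: ROLLBACK: discarded pending []; in_txn=False
Op 6: UPDATE a=20 (auto-commit; committed a=20)
After op 6: visible(a) = 20 (pending={}, committed={a=20, b=7, c=5, e=4})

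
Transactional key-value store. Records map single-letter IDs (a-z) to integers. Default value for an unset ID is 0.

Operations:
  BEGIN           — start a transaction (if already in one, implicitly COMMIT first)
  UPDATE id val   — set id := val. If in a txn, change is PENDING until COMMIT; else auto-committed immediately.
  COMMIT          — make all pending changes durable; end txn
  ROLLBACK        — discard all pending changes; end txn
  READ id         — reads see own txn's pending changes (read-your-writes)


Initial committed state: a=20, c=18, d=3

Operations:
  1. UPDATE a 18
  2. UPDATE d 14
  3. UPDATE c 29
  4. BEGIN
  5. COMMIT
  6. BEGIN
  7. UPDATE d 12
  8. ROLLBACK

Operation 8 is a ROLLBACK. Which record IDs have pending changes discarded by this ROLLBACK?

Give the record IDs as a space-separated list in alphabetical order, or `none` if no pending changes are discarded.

Answer: d

Derivation:
Initial committed: {a=20, c=18, d=3}
Op 1: UPDATE a=18 (auto-commit; committed a=18)
Op 2: UPDATE d=14 (auto-commit; committed d=14)
Op 3: UPDATE c=29 (auto-commit; committed c=29)
Op 4: BEGIN: in_txn=True, pending={}
Op 5: COMMIT: merged [] into committed; committed now {a=18, c=29, d=14}
Op 6: BEGIN: in_txn=True, pending={}
Op 7: UPDATE d=12 (pending; pending now {d=12})
Op 8: ROLLBACK: discarded pending ['d']; in_txn=False
ROLLBACK at op 8 discards: ['d']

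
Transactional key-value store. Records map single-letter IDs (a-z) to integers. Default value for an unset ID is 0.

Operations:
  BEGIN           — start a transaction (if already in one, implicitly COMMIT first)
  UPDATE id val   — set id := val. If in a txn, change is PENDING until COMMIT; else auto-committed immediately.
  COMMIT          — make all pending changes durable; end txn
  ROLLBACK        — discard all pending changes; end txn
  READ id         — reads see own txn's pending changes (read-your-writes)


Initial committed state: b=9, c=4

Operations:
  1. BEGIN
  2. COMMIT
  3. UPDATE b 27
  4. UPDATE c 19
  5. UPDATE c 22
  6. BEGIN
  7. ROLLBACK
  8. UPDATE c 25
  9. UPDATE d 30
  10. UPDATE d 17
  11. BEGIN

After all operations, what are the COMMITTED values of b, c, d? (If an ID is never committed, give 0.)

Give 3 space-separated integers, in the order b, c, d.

Initial committed: {b=9, c=4}
Op 1: BEGIN: in_txn=True, pending={}
Op 2: COMMIT: merged [] into committed; committed now {b=9, c=4}
Op 3: UPDATE b=27 (auto-commit; committed b=27)
Op 4: UPDATE c=19 (auto-commit; committed c=19)
Op 5: UPDATE c=22 (auto-commit; committed c=22)
Op 6: BEGIN: in_txn=True, pending={}
Op 7: ROLLBACK: discarded pending []; in_txn=False
Op 8: UPDATE c=25 (auto-commit; committed c=25)
Op 9: UPDATE d=30 (auto-commit; committed d=30)
Op 10: UPDATE d=17 (auto-commit; committed d=17)
Op 11: BEGIN: in_txn=True, pending={}
Final committed: {b=27, c=25, d=17}

Answer: 27 25 17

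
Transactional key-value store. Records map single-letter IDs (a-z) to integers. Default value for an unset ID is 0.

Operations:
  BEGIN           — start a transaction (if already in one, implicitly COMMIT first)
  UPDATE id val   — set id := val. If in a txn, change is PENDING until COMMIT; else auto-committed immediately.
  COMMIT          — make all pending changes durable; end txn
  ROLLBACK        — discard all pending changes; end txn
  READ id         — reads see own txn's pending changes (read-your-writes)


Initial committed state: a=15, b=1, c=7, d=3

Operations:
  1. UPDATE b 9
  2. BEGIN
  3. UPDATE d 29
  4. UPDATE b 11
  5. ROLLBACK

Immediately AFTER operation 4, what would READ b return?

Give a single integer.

Initial committed: {a=15, b=1, c=7, d=3}
Op 1: UPDATE b=9 (auto-commit; committed b=9)
Op 2: BEGIN: in_txn=True, pending={}
Op 3: UPDATE d=29 (pending; pending now {d=29})
Op 4: UPDATE b=11 (pending; pending now {b=11, d=29})
After op 4: visible(b) = 11 (pending={b=11, d=29}, committed={a=15, b=9, c=7, d=3})

Answer: 11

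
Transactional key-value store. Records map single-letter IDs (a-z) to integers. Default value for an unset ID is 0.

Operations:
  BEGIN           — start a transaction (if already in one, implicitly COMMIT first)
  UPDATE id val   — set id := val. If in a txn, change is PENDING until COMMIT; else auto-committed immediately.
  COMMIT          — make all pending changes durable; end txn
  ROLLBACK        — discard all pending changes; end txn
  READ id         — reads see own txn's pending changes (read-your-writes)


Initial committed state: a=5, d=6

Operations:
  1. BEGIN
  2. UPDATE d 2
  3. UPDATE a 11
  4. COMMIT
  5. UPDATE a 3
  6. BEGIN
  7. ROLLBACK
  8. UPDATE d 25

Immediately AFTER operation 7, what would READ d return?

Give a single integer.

Initial committed: {a=5, d=6}
Op 1: BEGIN: in_txn=True, pending={}
Op 2: UPDATE d=2 (pending; pending now {d=2})
Op 3: UPDATE a=11 (pending; pending now {a=11, d=2})
Op 4: COMMIT: merged ['a', 'd'] into committed; committed now {a=11, d=2}
Op 5: UPDATE a=3 (auto-commit; committed a=3)
Op 6: BEGIN: in_txn=True, pending={}
Op 7: ROLLBACK: discarded pending []; in_txn=False
After op 7: visible(d) = 2 (pending={}, committed={a=3, d=2})

Answer: 2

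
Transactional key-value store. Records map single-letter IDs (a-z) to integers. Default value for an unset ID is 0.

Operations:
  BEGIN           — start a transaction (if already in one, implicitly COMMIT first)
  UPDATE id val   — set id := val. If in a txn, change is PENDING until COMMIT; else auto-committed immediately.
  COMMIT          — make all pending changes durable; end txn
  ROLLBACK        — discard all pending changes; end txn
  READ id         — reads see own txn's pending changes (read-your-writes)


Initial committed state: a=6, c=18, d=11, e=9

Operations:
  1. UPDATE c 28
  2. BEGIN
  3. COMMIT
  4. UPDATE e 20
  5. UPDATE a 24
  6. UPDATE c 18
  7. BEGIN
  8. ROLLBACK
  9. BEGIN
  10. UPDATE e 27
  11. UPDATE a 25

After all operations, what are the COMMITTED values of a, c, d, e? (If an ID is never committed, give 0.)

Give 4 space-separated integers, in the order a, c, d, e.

Initial committed: {a=6, c=18, d=11, e=9}
Op 1: UPDATE c=28 (auto-commit; committed c=28)
Op 2: BEGIN: in_txn=True, pending={}
Op 3: COMMIT: merged [] into committed; committed now {a=6, c=28, d=11, e=9}
Op 4: UPDATE e=20 (auto-commit; committed e=20)
Op 5: UPDATE a=24 (auto-commit; committed a=24)
Op 6: UPDATE c=18 (auto-commit; committed c=18)
Op 7: BEGIN: in_txn=True, pending={}
Op 8: ROLLBACK: discarded pending []; in_txn=False
Op 9: BEGIN: in_txn=True, pending={}
Op 10: UPDATE e=27 (pending; pending now {e=27})
Op 11: UPDATE a=25 (pending; pending now {a=25, e=27})
Final committed: {a=24, c=18, d=11, e=20}

Answer: 24 18 11 20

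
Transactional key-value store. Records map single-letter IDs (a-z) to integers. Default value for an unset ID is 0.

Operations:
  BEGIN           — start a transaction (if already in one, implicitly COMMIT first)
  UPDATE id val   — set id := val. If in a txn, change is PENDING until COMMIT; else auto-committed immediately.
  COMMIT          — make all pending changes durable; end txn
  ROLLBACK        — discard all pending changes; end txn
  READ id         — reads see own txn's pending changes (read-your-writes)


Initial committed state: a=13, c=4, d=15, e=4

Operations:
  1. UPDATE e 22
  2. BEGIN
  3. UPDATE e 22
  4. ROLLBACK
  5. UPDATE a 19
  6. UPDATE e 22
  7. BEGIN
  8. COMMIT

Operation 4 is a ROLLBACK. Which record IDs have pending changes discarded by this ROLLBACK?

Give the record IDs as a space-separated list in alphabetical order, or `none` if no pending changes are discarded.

Answer: e

Derivation:
Initial committed: {a=13, c=4, d=15, e=4}
Op 1: UPDATE e=22 (auto-commit; committed e=22)
Op 2: BEGIN: in_txn=True, pending={}
Op 3: UPDATE e=22 (pending; pending now {e=22})
Op 4: ROLLBACK: discarded pending ['e']; in_txn=False
Op 5: UPDATE a=19 (auto-commit; committed a=19)
Op 6: UPDATE e=22 (auto-commit; committed e=22)
Op 7: BEGIN: in_txn=True, pending={}
Op 8: COMMIT: merged [] into committed; committed now {a=19, c=4, d=15, e=22}
ROLLBACK at op 4 discards: ['e']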